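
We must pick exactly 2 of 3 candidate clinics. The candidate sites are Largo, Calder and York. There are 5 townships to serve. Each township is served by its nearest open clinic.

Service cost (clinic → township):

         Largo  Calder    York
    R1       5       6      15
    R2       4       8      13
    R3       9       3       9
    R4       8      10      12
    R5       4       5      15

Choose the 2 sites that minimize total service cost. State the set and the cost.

Choose Largo and Calder; total service cost 24.

With exactly 2 open, each township uses its cheapest among the chosen.
{Largo, Calder}: R1→Largo 5, R2→Largo 4, R3→Calder 3, R4→Largo 8, R5→Largo 4. Service cost 24.
{Largo, York}: service cost 30
{Calder, York}: service cost 32
Among all 3 size-2 choices, {Largo, Calder} is lowest.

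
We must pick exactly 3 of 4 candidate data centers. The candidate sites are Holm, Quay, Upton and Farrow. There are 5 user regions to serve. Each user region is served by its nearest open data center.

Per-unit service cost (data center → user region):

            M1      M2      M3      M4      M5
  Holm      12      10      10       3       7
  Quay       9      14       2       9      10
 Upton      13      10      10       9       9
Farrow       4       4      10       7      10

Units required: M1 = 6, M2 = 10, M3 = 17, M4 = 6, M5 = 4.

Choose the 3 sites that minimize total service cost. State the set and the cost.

Choose Holm, Quay and Farrow; total service cost 144.

With exactly 3 open, each user region uses its cheapest among the chosen.
{Holm, Quay, Farrow}: M1→Farrow 4·6=24, M2→Farrow 4·10=40, M3→Quay 2·17=34, M4→Holm 3·6=18, M5→Holm 7·4=28. Service cost 144.
{Quay, Upton, Farrow}: service cost 176
{Holm, Quay, Upton}: service cost 234
Among all 4 size-3 choices, {Holm, Quay, Farrow} is lowest.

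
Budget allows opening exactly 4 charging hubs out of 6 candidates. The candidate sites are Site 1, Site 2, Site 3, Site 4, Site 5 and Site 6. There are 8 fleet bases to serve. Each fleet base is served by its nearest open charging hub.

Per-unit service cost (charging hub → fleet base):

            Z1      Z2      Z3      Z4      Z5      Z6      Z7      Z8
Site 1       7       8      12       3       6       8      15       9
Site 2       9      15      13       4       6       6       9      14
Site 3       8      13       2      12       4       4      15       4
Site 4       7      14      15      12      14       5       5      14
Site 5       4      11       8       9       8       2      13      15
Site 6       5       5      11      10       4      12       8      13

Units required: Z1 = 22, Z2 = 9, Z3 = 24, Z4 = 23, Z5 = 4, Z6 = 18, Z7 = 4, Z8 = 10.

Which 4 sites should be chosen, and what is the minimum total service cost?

With exactly 4 open, each fleet base uses its cheapest among the chosen.
{Site 1, Site 3, Site 5, Site 6}: Z1→Site 5 4·22=88, Z2→Site 6 5·9=45, Z3→Site 3 2·24=48, Z4→Site 1 3·23=69, Z5→Site 3 4·4=16, Z6→Site 5 2·18=36, Z7→Site 6 8·4=32, Z8→Site 3 4·10=40. Service cost 374.
{Site 1, Site 3, Site 4, Site 5}: service cost 389
{Site 2, Site 3, Site 5, Site 6}: service cost 397
Among all 15 size-4 choices, {Site 1, Site 3, Site 5, Site 6} is lowest.

Choose Site 1, Site 3, Site 5 and Site 6; total service cost 374.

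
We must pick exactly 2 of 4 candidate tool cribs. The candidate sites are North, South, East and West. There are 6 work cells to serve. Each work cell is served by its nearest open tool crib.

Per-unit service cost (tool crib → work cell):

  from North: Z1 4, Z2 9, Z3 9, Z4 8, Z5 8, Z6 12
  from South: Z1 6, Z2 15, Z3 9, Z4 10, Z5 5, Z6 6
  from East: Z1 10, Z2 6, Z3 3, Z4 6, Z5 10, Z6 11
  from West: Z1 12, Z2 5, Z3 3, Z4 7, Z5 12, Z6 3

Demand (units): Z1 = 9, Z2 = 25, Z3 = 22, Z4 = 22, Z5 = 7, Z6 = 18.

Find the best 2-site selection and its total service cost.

With exactly 2 open, each work cell uses its cheapest among the chosen.
{South, West}: Z1→South 6·9=54, Z2→West 5·25=125, Z3→West 3·22=66, Z4→West 7·22=154, Z5→South 5·7=35, Z6→West 3·18=54. Service cost 488.
{North, West}: service cost 491
{East, West}: service cost 537
Among all 6 size-2 choices, {South, West} is lowest.

Choose South and West; total service cost 488.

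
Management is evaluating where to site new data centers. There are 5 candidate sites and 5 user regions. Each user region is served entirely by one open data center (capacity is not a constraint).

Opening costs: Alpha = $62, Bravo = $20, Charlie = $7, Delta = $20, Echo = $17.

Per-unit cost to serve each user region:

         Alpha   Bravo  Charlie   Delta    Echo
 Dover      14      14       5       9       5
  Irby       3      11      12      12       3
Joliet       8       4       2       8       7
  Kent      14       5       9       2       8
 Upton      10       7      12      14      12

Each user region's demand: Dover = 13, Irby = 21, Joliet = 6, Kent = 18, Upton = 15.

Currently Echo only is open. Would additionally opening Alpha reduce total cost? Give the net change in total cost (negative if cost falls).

No — net change +32 (cost rises by 32).

Current service cost with {Echo}: 494.
Adding Alpha: each user region re-picks its cheapest; new service cost 464, saving 30.
Extra fixed cost: 62. Net change = 62 − 30 = 32.
(Totals: 511 → 543.)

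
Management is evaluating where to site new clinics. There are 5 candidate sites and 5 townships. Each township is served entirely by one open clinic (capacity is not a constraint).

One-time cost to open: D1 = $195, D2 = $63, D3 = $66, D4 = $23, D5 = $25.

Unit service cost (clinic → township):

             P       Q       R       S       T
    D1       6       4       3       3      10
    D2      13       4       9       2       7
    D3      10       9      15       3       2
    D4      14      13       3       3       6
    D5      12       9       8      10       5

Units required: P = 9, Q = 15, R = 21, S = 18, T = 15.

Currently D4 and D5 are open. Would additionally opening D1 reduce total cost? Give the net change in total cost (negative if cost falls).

No — net change +66 (cost rises by 66).

Current service cost with {D4, D5}: 435.
Adding D1: each township re-picks its cheapest; new service cost 306, saving 129.
Extra fixed cost: 195. Net change = 195 − 129 = 66.
(Totals: 483 → 549.)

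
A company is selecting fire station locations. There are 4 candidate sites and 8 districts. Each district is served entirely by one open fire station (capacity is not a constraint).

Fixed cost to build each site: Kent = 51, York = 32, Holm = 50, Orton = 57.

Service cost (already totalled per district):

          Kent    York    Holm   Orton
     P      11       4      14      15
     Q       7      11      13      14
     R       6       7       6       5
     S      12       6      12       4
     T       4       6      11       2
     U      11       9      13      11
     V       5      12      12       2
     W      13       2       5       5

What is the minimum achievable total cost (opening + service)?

For any fixed open set, each district goes to its cheapest open site; total = fixed + service.
{York}: P→York 4, Q→York 11, R→York 7, S→York 6, T→York 6, U→York 9, V→York 12, W→York 2. Service 57; fixed 32; total 89.
{Orton}: P→Orton 15, Q→Orton 14, R→Orton 5, S→Orton 4, T→Orton 2, U→Orton 11, V→Orton 2, W→Orton 5. Service 58; fixed 57; total 115.
{Kent}: P→Kent 11, Q→Kent 7, R→Kent 6, S→Kent 12, T→Kent 4, U→Kent 11, V→Kent 5, W→Kent 13. Service 69; fixed 51; total 120.
{Kent, York, Holm, Orton}: P→York 4, Q→Kent 7, R→Orton 5, S→Orton 4, T→Orton 2, U→York 9, V→Orton 2, W→York 2. Service 35; fixed 190; total 225.
No other subset beats 89.

Minimum total cost: 89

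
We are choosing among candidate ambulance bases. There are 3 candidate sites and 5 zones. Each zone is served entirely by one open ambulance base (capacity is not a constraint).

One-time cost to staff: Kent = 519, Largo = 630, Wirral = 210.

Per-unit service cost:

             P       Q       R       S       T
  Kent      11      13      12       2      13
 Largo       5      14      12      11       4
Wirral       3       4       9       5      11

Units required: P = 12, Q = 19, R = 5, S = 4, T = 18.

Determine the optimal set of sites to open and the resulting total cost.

Open Wirral only; minimum total cost 585.

For any fixed open set, each zone goes to its cheapest open site; total = fixed + service.
{Wirral}: P→Wirral 3·12=36, Q→Wirral 4·19=76, R→Wirral 9·5=45, S→Wirral 5·4=20, T→Wirral 11·18=198. Service 375; fixed 210; total 585.
{Largo, Wirral}: P→Wirral 3·12=36, Q→Wirral 4·19=76, R→Wirral 9·5=45, S→Wirral 5·4=20, T→Largo 4·18=72. Service 249; fixed 840; total 1089.
{Kent, Wirral}: service 363 + fixed 729 = 1092
{Kent, Largo, Wirral}: service 237 + fixed 1359 = 1596
(All 7 nonempty subsets were checked; Wirral only is lowest.)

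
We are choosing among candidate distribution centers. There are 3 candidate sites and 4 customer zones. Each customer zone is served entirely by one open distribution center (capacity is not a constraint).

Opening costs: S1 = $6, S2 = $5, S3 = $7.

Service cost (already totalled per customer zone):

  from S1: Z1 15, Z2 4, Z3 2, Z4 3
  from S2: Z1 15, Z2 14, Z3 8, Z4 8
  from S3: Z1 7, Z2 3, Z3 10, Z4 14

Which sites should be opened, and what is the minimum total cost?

For any fixed open set, each customer zone goes to its cheapest open site; total = fixed + service.
{S1, S3}: Z1→S3 7, Z2→S3 3, Z3→S1 2, Z4→S1 3. Service 15; fixed 13; total 28.
{S1}: Z1→S1 15, Z2→S1 4, Z3→S1 2, Z4→S1 3. Service 24; fixed 6; total 30.
{S1, S2, S3}: Z1→S3 7, Z2→S3 3, Z3→S1 2, Z4→S1 3. Service 15; fixed 18; total 33.
{S2}: service 45 + fixed 5 = 50
No other subset beats 28.

Open S1 and S3; minimum total cost 28.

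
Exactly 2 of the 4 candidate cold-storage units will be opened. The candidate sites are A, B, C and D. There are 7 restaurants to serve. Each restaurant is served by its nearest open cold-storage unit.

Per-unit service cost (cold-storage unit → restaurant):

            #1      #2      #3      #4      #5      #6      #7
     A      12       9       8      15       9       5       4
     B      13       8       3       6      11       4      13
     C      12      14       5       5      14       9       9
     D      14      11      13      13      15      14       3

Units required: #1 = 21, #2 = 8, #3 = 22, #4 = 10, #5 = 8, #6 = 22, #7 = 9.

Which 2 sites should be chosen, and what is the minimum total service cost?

Choose A and B; total service cost 638.

With exactly 2 open, each restaurant uses its cheapest among the chosen.
{A, B}: #1→A 12·21=252, #2→B 8·8=64, #3→B 3·22=66, #4→B 6·10=60, #5→A 9·8=72, #6→B 4·22=88, #7→A 4·9=36. Service cost 638.
{B, D}: service cost 666
{B, C}: service cost 689
Among all 6 size-2 choices, {A, B} is lowest.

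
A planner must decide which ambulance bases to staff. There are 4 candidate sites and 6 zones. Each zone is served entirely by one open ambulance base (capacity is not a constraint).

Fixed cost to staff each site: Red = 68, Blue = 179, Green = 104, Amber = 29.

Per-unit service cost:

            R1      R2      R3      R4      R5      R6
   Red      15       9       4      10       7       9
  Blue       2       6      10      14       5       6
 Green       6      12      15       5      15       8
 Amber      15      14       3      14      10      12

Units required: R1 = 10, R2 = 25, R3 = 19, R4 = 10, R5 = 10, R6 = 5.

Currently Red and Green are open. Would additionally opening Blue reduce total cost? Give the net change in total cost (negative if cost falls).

No — net change +34 (cost rises by 34).

Current service cost with {Red, Green}: 521.
Adding Blue: each zone re-picks its cheapest; new service cost 376, saving 145.
Extra fixed cost: 179. Net change = 179 − 145 = 34.
(Totals: 693 → 727.)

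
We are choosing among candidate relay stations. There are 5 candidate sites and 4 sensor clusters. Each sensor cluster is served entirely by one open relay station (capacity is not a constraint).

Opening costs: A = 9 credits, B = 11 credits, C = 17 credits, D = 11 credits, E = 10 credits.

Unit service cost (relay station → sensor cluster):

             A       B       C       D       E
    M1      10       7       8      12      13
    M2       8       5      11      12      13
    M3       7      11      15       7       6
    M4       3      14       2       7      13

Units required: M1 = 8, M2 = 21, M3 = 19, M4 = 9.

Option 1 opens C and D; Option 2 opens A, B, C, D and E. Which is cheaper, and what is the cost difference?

Option 2 is cheaper by 123.

Option 1: {C, D}: M1→C 8·8=64, M2→C 11·21=231, M3→D 7·19=133, M4→C 2·9=18. Service 446; fixed 28; total 474.
Option 2: {A, B, C, D, E}: M1→B 7·8=56, M2→B 5·21=105, M3→E 6·19=114, M4→C 2·9=18. Service 293; fixed 58; total 351.
Difference: |474 − 351| = 123.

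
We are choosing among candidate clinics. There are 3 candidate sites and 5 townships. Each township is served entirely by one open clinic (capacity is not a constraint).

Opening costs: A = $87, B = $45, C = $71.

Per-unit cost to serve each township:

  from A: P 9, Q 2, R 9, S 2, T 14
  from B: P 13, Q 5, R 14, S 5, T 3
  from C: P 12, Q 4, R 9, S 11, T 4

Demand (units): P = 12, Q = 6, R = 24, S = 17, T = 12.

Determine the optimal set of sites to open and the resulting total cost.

Open A and B; minimum total cost 538.

For any fixed open set, each township goes to its cheapest open site; total = fixed + service.
{A, B}: P→A 9·12=108, Q→A 2·6=12, R→A 9·24=216, S→A 2·17=34, T→B 3·12=36. Service 406; fixed 132; total 538.
{A, C}: service 418 + fixed 158 = 576
{A, B, C}: P→A 9·12=108, Q→A 2·6=12, R→A 9·24=216, S→A 2·17=34, T→B 3·12=36. Service 406; fixed 203; total 609.
{B}: service 643 + fixed 45 = 688
No other subset beats 538.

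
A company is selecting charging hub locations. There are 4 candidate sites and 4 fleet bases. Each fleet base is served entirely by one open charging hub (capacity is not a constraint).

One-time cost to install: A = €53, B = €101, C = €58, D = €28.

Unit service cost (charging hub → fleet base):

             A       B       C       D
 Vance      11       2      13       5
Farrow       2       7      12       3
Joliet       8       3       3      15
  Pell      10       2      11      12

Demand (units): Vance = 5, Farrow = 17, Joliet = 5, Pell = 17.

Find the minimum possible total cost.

For any fixed open set, each fleet base goes to its cheapest open site; total = fixed + service.
{B, D}: Vance→B 2·5=10, Farrow→D 3·17=51, Joliet→B 3·5=15, Pell→B 2·17=34. Service 110; fixed 129; total 239.
{A, B}: service 93 + fixed 154 = 247
{A, B, D}: service 93 + fixed 182 = 275
{A, B, C, D}: service 93 + fixed 240 = 333
No other subset beats 239.

Minimum total cost: 239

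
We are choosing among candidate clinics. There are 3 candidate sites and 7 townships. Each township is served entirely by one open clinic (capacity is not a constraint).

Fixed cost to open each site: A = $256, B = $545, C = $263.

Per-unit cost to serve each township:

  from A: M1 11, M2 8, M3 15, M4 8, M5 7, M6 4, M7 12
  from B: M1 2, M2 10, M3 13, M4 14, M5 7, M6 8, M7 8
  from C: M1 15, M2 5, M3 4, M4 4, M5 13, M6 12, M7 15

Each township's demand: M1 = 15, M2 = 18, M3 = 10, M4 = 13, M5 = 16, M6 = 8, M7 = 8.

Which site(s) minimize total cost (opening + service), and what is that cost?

For any fixed open set, each township goes to its cheapest open site; total = fixed + service.
{A}: M1→A 11·15=165, M2→A 8·18=144, M3→A 15·10=150, M4→A 8·13=104, M5→A 7·16=112, M6→A 4·8=32, M7→A 12·8=96. Service 803; fixed 256; total 1059.
{C}: M1→C 15·15=225, M2→C 5·18=90, M3→C 4·10=40, M4→C 4·13=52, M5→C 13·16=208, M6→C 12·8=96, M7→C 15·8=120. Service 831; fixed 263; total 1094.
{A, C}: service 587 + fixed 519 = 1106
{A, B, C}: service 420 + fixed 1064 = 1484
No other subset beats 1059.

Open A only; minimum total cost 1059.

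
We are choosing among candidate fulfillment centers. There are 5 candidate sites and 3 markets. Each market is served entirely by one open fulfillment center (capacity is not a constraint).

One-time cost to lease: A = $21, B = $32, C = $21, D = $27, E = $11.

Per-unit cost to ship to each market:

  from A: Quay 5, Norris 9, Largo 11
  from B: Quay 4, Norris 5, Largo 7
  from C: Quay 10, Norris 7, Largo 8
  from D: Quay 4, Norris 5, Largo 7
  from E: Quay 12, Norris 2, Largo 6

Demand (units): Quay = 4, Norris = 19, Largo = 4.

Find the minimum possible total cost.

For any fixed open set, each market goes to its cheapest open site; total = fixed + service.
{A, E}: Quay→A 5·4=20, Norris→E 2·19=38, Largo→E 6·4=24. Service 82; fixed 32; total 114.
{D, E}: service 78 + fixed 38 = 116
{B, E}: Quay→B 4·4=16, Norris→E 2·19=38, Largo→E 6·4=24. Service 78; fixed 43; total 121.
{A, B, C, D, E}: service 78 + fixed 112 = 190
No other subset beats 114.

Minimum total cost: 114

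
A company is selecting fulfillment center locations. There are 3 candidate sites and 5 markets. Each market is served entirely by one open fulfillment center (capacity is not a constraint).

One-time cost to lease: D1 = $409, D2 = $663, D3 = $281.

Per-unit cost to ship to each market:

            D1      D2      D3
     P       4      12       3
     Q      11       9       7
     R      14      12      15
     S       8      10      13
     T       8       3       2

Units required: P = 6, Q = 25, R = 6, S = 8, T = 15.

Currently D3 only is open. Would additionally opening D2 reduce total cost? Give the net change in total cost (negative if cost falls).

No — net change +621 (cost rises by 621).

Current service cost with {D3}: 417.
Adding D2: each market re-picks its cheapest; new service cost 375, saving 42.
Extra fixed cost: 663. Net change = 663 − 42 = 621.
(Totals: 698 → 1319.)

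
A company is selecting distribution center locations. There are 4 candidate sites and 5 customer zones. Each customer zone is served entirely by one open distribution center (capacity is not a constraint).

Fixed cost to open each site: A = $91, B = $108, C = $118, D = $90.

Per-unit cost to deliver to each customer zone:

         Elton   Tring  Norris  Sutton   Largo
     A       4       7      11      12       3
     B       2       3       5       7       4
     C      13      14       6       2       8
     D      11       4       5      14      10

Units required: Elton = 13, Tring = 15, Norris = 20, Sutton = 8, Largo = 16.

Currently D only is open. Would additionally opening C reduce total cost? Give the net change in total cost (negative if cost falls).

Current service cost with {D}: 575.
Adding C: each customer zone re-picks its cheapest; new service cost 447, saving 128.
Extra fixed cost: 118. Net change = 118 − 128 = -10.
(Totals: 665 → 655.)

Yes — net change −10 (cost falls by 10).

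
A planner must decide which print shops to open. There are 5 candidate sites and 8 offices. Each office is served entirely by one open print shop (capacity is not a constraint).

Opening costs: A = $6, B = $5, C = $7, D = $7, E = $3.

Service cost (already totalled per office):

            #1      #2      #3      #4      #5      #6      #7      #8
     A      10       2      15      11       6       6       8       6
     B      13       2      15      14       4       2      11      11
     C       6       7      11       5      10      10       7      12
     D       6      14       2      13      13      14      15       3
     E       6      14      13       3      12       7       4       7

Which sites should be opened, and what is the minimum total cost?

Open B, D and E; minimum total cost 41.

For any fixed open set, each office goes to its cheapest open site; total = fixed + service.
{B, D, E}: #1→D 6, #2→B 2, #3→D 2, #4→E 3, #5→B 4, #6→B 2, #7→E 4, #8→D 3. Service 26; fixed 15; total 41.
{A, B, D, E}: #1→D 6, #2→A 2, #3→D 2, #4→E 3, #5→B 4, #6→B 2, #7→E 4, #8→D 3. Service 26; fixed 21; total 47.
{A, D, E}: service 32 + fixed 16 = 48
{A, B, C, D, E}: service 26 + fixed 28 = 54
No other subset beats 41.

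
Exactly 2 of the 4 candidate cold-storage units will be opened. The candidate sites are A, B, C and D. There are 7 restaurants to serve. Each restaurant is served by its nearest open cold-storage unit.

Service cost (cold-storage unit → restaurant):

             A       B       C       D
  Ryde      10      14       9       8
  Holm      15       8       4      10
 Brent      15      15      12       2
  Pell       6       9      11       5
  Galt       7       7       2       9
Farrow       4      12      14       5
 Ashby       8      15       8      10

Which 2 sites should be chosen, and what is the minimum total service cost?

With exactly 2 open, each restaurant uses its cheapest among the chosen.
{C, D}: Ryde→D 8, Holm→C 4, Brent→D 2, Pell→D 5, Galt→C 2, Farrow→D 5, Ashby→C 8. Service cost 34.
{A, D}: service cost 44
{A, C}: service cost 45
Among all 6 size-2 choices, {C, D} is lowest.

Choose C and D; total service cost 34.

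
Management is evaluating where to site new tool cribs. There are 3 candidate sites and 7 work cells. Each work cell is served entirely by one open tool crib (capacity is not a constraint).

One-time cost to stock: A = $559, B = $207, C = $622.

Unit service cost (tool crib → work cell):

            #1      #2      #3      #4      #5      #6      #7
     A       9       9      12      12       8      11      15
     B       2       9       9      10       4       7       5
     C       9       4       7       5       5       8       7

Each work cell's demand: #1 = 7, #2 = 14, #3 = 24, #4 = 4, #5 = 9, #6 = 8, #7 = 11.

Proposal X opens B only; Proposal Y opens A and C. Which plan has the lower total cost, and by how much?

Proposal X: {B}: #1→B 2·7=14, #2→B 9·14=126, #3→B 9·24=216, #4→B 10·4=40, #5→B 4·9=36, #6→B 7·8=56, #7→B 5·11=55. Service 543; fixed 207; total 750.
Proposal Y: {A, C}: #1→A 9·7=63, #2→C 4·14=56, #3→C 7·24=168, #4→C 5·4=20, #5→C 5·9=45, #6→C 8·8=64, #7→C 7·11=77. Service 493; fixed 1181; total 1674.
Difference: |750 − 1674| = 924.

Proposal X is cheaper by 924.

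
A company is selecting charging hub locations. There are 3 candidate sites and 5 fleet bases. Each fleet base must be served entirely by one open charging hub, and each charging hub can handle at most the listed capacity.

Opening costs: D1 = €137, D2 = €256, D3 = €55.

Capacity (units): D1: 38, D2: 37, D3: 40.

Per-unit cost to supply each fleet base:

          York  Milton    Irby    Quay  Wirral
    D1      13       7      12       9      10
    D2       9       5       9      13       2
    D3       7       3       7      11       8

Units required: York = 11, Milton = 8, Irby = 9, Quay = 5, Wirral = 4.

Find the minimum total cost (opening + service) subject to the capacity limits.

Open {D3}: York→D3 7·11=77, Milton→D3 3·8=24, Irby→D3 7·9=63, Quay→D3 11·5=55, Wirral→D3 8·4=32.
Loads: D3 carries 37/40. Service 251; fixed 55; total 306.
Next best feasible plan costs 433.

Minimum total cost: 306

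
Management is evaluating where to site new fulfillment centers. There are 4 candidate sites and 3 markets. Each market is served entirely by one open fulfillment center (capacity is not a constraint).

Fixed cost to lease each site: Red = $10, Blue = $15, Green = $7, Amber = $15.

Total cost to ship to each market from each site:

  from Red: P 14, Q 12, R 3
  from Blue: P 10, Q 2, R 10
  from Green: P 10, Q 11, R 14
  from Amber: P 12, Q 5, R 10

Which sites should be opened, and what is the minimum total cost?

Open Blue only; minimum total cost 37.

For any fixed open set, each market goes to its cheapest open site; total = fixed + service.
{Blue}: P→Blue 10, Q→Blue 2, R→Blue 10. Service 22; fixed 15; total 37.
{Red}: P→Red 14, Q→Red 12, R→Red 3. Service 29; fixed 10; total 39.
{Red, Blue}: P→Blue 10, Q→Blue 2, R→Red 3. Service 15; fixed 25; total 40.
{Red, Blue, Green, Amber}: service 15 + fixed 47 = 62
No other subset beats 37.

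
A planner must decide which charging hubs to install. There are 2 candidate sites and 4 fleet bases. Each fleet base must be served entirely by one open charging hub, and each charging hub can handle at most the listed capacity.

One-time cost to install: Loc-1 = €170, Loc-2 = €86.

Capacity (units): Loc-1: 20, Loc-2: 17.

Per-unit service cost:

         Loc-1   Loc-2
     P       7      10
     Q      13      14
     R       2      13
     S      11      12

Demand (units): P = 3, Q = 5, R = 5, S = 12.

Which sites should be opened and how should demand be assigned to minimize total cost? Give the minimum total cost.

Minimum total cost: 489

Open {Loc-1, Loc-2}: P→Loc-1 7·3=21, Q→Loc-2 14·5=70, R→Loc-1 2·5=10, S→Loc-1 11·12=132.
Loads: Loc-1 carries 20/20, Loc-2 carries 5/17. Service 233; fixed 256; total 489.
Next best feasible plan costs 496.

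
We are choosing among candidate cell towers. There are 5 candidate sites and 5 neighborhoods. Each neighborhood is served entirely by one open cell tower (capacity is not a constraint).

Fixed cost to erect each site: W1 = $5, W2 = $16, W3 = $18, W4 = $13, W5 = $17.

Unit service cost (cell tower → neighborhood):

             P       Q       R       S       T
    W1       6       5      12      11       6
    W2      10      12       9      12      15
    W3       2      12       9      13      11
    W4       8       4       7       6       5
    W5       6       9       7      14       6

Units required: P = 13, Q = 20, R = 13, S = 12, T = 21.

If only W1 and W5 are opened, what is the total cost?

Total cost: 549

Each neighborhood is assigned to its cheapest site among the open ones.
{W1, W5}: P→W1 6·13=78, Q→W1 5·20=100, R→W5 7·13=91, S→W1 11·12=132, T→W1 6·21=126. Service 527; fixed 22; total 549.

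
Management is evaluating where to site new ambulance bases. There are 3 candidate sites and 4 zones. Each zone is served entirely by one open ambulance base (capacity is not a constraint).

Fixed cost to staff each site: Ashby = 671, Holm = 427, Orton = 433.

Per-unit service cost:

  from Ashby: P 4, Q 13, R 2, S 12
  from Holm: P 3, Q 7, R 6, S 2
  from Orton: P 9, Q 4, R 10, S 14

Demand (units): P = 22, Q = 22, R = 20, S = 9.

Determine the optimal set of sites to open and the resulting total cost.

Open Holm only; minimum total cost 785.

For any fixed open set, each zone goes to its cheapest open site; total = fixed + service.
{Holm}: P→Holm 3·22=66, Q→Holm 7·22=154, R→Holm 6·20=120, S→Holm 2·9=18. Service 358; fixed 427; total 785.
{Orton}: service 612 + fixed 433 = 1045
{Holm, Orton}: service 292 + fixed 860 = 1152
{Ashby, Holm, Orton}: service 212 + fixed 1531 = 1743
(All 7 nonempty subsets were checked; Holm only is lowest.)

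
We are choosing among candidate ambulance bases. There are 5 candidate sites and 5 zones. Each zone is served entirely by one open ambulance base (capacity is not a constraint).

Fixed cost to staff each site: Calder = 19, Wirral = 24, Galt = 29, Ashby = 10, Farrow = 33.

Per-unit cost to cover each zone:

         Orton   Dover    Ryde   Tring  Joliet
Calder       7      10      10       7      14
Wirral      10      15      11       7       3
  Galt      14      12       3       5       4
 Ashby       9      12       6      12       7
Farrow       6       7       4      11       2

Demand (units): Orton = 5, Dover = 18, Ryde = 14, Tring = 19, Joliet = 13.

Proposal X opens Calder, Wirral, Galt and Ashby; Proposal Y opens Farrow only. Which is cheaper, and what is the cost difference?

Proposal X: {Calder, Wirral, Galt, Ashby}: Orton→Calder 7·5=35, Dover→Calder 10·18=180, Ryde→Galt 3·14=42, Tring→Galt 5·19=95, Joliet→Wirral 3·13=39. Service 391; fixed 82; total 473.
Proposal Y: {Farrow}: Orton→Farrow 6·5=30, Dover→Farrow 7·18=126, Ryde→Farrow 4·14=56, Tring→Farrow 11·19=209, Joliet→Farrow 2·13=26. Service 447; fixed 33; total 480.
Difference: |473 − 480| = 7.

Proposal X is cheaper by 7.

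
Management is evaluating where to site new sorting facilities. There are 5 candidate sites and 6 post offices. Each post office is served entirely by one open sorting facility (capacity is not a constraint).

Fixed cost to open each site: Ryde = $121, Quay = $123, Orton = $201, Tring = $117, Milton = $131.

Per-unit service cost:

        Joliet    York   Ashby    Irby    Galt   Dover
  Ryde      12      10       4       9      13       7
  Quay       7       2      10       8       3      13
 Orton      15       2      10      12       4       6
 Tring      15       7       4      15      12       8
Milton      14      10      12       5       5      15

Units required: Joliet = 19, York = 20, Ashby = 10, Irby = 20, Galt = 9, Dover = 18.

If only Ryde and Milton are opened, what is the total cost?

Each post office is assigned to its cheapest site among the open ones.
{Ryde, Milton}: Joliet→Ryde 12·19=228, York→Ryde 10·20=200, Ashby→Ryde 4·10=40, Irby→Milton 5·20=100, Galt→Milton 5·9=45, Dover→Ryde 7·18=126. Service 739; fixed 252; total 991.

Total cost: 991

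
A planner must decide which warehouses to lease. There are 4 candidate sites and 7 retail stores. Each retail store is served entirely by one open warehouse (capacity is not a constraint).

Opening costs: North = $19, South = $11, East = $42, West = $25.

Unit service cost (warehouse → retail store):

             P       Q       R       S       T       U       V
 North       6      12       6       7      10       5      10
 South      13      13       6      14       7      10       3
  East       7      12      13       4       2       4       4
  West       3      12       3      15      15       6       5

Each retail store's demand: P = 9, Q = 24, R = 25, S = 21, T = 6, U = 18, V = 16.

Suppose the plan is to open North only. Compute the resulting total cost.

Each retail store is assigned to its cheapest site among the open ones.
{North}: P→North 6·9=54, Q→North 12·24=288, R→North 6·25=150, S→North 7·21=147, T→North 10·6=60, U→North 5·18=90, V→North 10·16=160. Service 949; fixed 19; total 968.

Total cost: 968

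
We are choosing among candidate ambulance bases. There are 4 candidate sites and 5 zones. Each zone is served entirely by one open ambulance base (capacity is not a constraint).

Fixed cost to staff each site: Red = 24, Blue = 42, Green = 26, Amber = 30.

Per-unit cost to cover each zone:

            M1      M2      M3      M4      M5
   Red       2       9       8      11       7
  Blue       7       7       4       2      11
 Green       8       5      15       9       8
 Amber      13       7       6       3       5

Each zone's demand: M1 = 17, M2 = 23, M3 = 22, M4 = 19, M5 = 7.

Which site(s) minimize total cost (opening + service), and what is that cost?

Open Red, Blue and Green; minimum total cost 416.

For any fixed open set, each zone goes to its cheapest open site; total = fixed + service.
{Red, Blue, Green}: M1→Red 2·17=34, M2→Green 5·23=115, M3→Blue 4·22=88, M4→Blue 2·19=38, M5→Red 7·7=49. Service 324; fixed 92; total 416.
{Red, Blue, Green, Amber}: service 310 + fixed 122 = 432
{Red, Blue}: M1→Red 2·17=34, M2→Blue 7·23=161, M3→Blue 4·22=88, M4→Blue 2·19=38, M5→Red 7·7=49. Service 370; fixed 66; total 436.
{Red}: service 675 + fixed 24 = 699
No other subset beats 416.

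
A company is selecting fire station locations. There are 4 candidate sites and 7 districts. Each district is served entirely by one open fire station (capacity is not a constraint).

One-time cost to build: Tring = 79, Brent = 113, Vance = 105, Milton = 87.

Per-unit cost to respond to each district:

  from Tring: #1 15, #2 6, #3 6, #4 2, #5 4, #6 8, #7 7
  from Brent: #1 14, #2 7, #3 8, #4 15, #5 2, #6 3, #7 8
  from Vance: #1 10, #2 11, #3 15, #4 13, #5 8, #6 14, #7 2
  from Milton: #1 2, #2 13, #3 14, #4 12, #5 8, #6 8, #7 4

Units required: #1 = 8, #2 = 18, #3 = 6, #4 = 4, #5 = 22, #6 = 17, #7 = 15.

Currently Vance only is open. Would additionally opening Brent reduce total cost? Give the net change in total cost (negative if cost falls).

Yes — net change −320 (cost falls by 320).

Current service cost with {Vance}: 864.
Adding Brent: each district re-picks its cheapest; new service cost 431, saving 433.
Extra fixed cost: 113. Net change = 113 − 433 = -320.
(Totals: 969 → 649.)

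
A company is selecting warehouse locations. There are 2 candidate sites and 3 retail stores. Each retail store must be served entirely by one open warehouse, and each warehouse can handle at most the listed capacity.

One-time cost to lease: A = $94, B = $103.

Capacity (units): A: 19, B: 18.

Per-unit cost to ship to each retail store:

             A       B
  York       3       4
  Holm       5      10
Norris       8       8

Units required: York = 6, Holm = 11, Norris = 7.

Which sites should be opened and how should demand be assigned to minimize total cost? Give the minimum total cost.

Minimum total cost: 326

Open {A, B}: York→A 3·6=18, Holm→A 5·11=55, Norris→B 8·7=56.
Loads: A carries 17/19, B carries 7/18. Service 129; fixed 197; total 326.
Next best feasible plan costs 332.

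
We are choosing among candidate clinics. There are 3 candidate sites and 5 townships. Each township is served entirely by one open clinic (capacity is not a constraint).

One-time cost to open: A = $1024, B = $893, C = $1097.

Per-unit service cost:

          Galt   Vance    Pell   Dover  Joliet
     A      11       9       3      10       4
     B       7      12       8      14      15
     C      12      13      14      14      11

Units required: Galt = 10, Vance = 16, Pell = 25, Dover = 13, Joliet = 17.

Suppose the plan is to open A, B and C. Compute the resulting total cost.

Total cost: 3501

Each township is assigned to its cheapest site among the open ones.
{A, B, C}: Galt→B 7·10=70, Vance→A 9·16=144, Pell→A 3·25=75, Dover→A 10·13=130, Joliet→A 4·17=68. Service 487; fixed 3014; total 3501.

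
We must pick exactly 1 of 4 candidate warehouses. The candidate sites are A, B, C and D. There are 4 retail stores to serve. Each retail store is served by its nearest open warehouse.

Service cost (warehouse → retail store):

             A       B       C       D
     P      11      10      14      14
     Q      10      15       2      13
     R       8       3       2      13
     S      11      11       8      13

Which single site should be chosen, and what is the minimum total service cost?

With exactly 1 open, each retail store uses its cheapest among the chosen.
{C}: P→C 14, Q→C 2, R→C 2, S→C 8. Service cost 26.
{B}: service cost 39
{A}: service cost 40
Among all 4 size-1 choices, {C} is lowest.

Choose C only; total service cost 26.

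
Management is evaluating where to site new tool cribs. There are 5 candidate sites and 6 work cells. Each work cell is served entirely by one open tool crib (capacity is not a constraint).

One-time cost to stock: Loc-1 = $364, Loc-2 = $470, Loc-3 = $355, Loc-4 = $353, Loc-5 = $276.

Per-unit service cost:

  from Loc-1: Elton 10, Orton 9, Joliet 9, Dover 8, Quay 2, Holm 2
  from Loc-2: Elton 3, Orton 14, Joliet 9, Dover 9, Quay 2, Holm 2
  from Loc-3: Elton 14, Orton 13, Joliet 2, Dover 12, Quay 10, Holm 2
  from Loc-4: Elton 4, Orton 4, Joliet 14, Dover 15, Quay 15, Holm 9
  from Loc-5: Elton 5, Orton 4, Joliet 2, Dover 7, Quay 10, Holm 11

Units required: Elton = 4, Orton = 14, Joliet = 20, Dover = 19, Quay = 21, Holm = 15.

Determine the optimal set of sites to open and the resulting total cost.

For any fixed open set, each work cell goes to its cheapest open site; total = fixed + service.
{Loc-5}: Elton→Loc-5 5·4=20, Orton→Loc-5 4·14=56, Joliet→Loc-5 2·20=40, Dover→Loc-5 7·19=133, Quay→Loc-5 10·21=210, Holm→Loc-5 11·15=165. Service 624; fixed 276; total 900.
{Loc-1}: service 570 + fixed 364 = 934
{Loc-1, Loc-5}: service 321 + fixed 640 = 961
{Loc-1, Loc-2, Loc-3, Loc-4, Loc-5}: service 313 + fixed 1818 = 2131
No other subset beats 900.

Open Loc-5 only; minimum total cost 900.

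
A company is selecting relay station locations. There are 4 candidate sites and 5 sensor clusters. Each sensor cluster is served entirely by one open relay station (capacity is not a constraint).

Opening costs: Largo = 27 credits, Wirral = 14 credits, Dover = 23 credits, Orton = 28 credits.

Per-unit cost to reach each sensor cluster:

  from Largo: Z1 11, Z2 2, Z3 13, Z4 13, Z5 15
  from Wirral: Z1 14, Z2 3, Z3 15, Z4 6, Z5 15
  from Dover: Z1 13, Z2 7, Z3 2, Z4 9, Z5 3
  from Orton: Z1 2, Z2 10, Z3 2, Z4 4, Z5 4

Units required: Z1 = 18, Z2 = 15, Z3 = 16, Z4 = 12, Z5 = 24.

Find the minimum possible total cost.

Minimum total cost: 296

For any fixed open set, each sensor cluster goes to its cheapest open site; total = fixed + service.
{Largo, Dover, Orton}: Z1→Orton 2·18=36, Z2→Largo 2·15=30, Z3→Dover 2·16=32, Z4→Orton 4·12=48, Z5→Dover 3·24=72. Service 218; fixed 78; total 296.
{Largo, Orton}: service 242 + fixed 55 = 297
{Wirral, Dover, Orton}: Z1→Orton 2·18=36, Z2→Wirral 3·15=45, Z3→Dover 2·16=32, Z4→Orton 4·12=48, Z5→Dover 3·24=72. Service 233; fixed 65; total 298.
{Largo, Wirral, Dover, Orton}: service 218 + fixed 92 = 310
No other subset beats 296.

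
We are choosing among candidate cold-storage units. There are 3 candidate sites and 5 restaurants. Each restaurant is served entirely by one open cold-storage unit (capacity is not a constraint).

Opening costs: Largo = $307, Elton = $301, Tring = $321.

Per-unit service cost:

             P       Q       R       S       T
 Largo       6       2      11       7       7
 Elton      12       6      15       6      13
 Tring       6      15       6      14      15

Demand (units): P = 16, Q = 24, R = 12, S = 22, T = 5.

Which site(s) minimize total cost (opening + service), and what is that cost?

Open Largo only; minimum total cost 772.

For any fixed open set, each restaurant goes to its cheapest open site; total = fixed + service.
{Largo}: P→Largo 6·16=96, Q→Largo 2·24=48, R→Largo 11·12=132, S→Largo 7·22=154, T→Largo 7·5=35. Service 465; fixed 307; total 772.
{Elton}: P→Elton 12·16=192, Q→Elton 6·24=144, R→Elton 15·12=180, S→Elton 6·22=132, T→Elton 13·5=65. Service 713; fixed 301; total 1014.
{Largo, Tring}: service 405 + fixed 628 = 1033
{Largo, Elton, Tring}: service 383 + fixed 929 = 1312
No other subset beats 772.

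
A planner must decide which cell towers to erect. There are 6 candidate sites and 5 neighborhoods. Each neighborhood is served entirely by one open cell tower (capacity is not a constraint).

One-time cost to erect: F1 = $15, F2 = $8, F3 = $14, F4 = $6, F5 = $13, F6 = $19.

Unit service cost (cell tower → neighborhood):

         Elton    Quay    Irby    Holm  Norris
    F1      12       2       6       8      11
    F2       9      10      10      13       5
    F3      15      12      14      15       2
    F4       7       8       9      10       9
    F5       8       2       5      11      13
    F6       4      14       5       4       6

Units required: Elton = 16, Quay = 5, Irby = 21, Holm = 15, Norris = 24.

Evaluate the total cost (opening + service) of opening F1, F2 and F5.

Total cost: 519

Each neighborhood is assigned to its cheapest site among the open ones.
{F1, F2, F5}: Elton→F5 8·16=128, Quay→F1 2·5=10, Irby→F5 5·21=105, Holm→F1 8·15=120, Norris→F2 5·24=120. Service 483; fixed 36; total 519.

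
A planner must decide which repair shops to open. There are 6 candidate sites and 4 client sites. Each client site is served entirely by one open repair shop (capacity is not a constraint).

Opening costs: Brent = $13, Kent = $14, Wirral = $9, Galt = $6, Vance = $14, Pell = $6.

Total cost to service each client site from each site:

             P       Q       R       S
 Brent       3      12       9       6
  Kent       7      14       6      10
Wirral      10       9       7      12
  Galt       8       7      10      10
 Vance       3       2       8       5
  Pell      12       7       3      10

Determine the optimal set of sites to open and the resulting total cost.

Open Vance only; minimum total cost 32.

For any fixed open set, each client site goes to its cheapest open site; total = fixed + service.
{Vance}: P→Vance 3, Q→Vance 2, R→Vance 8, S→Vance 5. Service 18; fixed 14; total 32.
{Vance, Pell}: P→Vance 3, Q→Vance 2, R→Pell 3, S→Vance 5. Service 13; fixed 20; total 33.
{Brent, Pell}: P→Brent 3, Q→Pell 7, R→Pell 3, S→Brent 6. Service 19; fixed 19; total 38.
{Brent, Kent, Wirral, Galt, Vance, Pell}: service 13 + fixed 62 = 75
No other subset beats 32.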